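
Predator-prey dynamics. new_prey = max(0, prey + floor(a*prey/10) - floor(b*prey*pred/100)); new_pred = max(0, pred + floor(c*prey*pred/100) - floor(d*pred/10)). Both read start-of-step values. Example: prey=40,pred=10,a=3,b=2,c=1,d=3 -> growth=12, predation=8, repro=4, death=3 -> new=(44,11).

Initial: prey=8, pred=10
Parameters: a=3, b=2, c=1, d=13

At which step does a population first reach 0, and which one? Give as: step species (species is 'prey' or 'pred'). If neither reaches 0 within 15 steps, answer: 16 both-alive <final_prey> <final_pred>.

Step 1: prey: 8+2-1=9; pred: 10+0-13=0
First extinction: pred at step 1

Answer: 1 pred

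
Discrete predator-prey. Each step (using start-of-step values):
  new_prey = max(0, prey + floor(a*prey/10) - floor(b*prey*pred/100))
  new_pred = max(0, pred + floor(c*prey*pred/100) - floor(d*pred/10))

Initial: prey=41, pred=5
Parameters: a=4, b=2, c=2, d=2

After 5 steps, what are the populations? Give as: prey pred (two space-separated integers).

Step 1: prey: 41+16-4=53; pred: 5+4-1=8
Step 2: prey: 53+21-8=66; pred: 8+8-1=15
Step 3: prey: 66+26-19=73; pred: 15+19-3=31
Step 4: prey: 73+29-45=57; pred: 31+45-6=70
Step 5: prey: 57+22-79=0; pred: 70+79-14=135

Answer: 0 135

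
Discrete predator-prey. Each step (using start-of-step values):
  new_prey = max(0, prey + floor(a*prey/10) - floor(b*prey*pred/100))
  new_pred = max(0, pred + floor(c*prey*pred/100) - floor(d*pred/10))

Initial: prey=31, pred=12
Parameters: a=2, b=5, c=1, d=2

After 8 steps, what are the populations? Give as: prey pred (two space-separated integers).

Answer: 2 5

Derivation:
Step 1: prey: 31+6-18=19; pred: 12+3-2=13
Step 2: prey: 19+3-12=10; pred: 13+2-2=13
Step 3: prey: 10+2-6=6; pred: 13+1-2=12
Step 4: prey: 6+1-3=4; pred: 12+0-2=10
Step 5: prey: 4+0-2=2; pred: 10+0-2=8
Step 6: prey: 2+0-0=2; pred: 8+0-1=7
Step 7: prey: 2+0-0=2; pred: 7+0-1=6
Step 8: prey: 2+0-0=2; pred: 6+0-1=5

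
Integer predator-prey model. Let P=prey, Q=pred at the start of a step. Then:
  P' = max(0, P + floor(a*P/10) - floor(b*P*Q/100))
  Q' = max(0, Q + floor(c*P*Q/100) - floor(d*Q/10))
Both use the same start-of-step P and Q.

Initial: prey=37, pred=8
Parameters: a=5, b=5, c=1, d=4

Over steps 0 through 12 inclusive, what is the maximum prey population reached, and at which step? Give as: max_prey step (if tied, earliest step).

Step 1: prey: 37+18-14=41; pred: 8+2-3=7
Step 2: prey: 41+20-14=47; pred: 7+2-2=7
Step 3: prey: 47+23-16=54; pred: 7+3-2=8
Step 4: prey: 54+27-21=60; pred: 8+4-3=9
Step 5: prey: 60+30-27=63; pred: 9+5-3=11
Step 6: prey: 63+31-34=60; pred: 11+6-4=13
Step 7: prey: 60+30-39=51; pred: 13+7-5=15
Step 8: prey: 51+25-38=38; pred: 15+7-6=16
Step 9: prey: 38+19-30=27; pred: 16+6-6=16
Step 10: prey: 27+13-21=19; pred: 16+4-6=14
Step 11: prey: 19+9-13=15; pred: 14+2-5=11
Step 12: prey: 15+7-8=14; pred: 11+1-4=8
Max prey = 63 at step 5

Answer: 63 5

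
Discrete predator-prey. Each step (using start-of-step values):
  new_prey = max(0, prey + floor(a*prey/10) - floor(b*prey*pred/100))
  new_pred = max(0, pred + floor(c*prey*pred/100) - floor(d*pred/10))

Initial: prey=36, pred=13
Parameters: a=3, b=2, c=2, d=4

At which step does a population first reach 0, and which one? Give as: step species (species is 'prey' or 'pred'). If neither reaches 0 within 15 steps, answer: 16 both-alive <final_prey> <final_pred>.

Answer: 16 both-alive 14 2

Derivation:
Step 1: prey: 36+10-9=37; pred: 13+9-5=17
Step 2: prey: 37+11-12=36; pred: 17+12-6=23
Step 3: prey: 36+10-16=30; pred: 23+16-9=30
Step 4: prey: 30+9-18=21; pred: 30+18-12=36
Step 5: prey: 21+6-15=12; pred: 36+15-14=37
Step 6: prey: 12+3-8=7; pred: 37+8-14=31
Step 7: prey: 7+2-4=5; pred: 31+4-12=23
Step 8: prey: 5+1-2=4; pred: 23+2-9=16
Step 9: prey: 4+1-1=4; pred: 16+1-6=11
Step 10: prey: 4+1-0=5; pred: 11+0-4=7
Step 11: prey: 5+1-0=6; pred: 7+0-2=5
Step 12: prey: 6+1-0=7; pred: 5+0-2=3
Step 13: prey: 7+2-0=9; pred: 3+0-1=2
Step 14: prey: 9+2-0=11; pred: 2+0-0=2
Step 15: prey: 11+3-0=14; pred: 2+0-0=2
No extinction within 15 steps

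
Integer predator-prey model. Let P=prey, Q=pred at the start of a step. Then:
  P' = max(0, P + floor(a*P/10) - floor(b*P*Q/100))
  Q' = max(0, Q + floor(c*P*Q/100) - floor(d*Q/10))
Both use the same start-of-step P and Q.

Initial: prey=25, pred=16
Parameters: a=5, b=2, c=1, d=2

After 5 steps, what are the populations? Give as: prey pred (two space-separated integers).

Answer: 42 30

Derivation:
Step 1: prey: 25+12-8=29; pred: 16+4-3=17
Step 2: prey: 29+14-9=34; pred: 17+4-3=18
Step 3: prey: 34+17-12=39; pred: 18+6-3=21
Step 4: prey: 39+19-16=42; pred: 21+8-4=25
Step 5: prey: 42+21-21=42; pred: 25+10-5=30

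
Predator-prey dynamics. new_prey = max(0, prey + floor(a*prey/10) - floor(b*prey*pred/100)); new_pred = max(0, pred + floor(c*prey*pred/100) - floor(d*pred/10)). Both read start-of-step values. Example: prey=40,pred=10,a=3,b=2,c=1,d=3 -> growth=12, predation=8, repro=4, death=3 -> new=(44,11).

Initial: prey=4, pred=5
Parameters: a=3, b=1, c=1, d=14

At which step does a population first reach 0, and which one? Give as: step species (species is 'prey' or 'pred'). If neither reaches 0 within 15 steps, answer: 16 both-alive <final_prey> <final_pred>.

Answer: 1 pred

Derivation:
Step 1: prey: 4+1-0=5; pred: 5+0-7=0
First extinction: pred at step 1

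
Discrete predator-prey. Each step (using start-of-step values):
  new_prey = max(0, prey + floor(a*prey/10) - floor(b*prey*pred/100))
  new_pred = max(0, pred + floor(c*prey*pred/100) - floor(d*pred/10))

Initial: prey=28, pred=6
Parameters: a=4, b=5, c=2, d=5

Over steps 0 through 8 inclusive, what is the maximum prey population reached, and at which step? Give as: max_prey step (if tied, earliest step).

Step 1: prey: 28+11-8=31; pred: 6+3-3=6
Step 2: prey: 31+12-9=34; pred: 6+3-3=6
Step 3: prey: 34+13-10=37; pred: 6+4-3=7
Step 4: prey: 37+14-12=39; pred: 7+5-3=9
Step 5: prey: 39+15-17=37; pred: 9+7-4=12
Step 6: prey: 37+14-22=29; pred: 12+8-6=14
Step 7: prey: 29+11-20=20; pred: 14+8-7=15
Step 8: prey: 20+8-15=13; pred: 15+6-7=14
Max prey = 39 at step 4

Answer: 39 4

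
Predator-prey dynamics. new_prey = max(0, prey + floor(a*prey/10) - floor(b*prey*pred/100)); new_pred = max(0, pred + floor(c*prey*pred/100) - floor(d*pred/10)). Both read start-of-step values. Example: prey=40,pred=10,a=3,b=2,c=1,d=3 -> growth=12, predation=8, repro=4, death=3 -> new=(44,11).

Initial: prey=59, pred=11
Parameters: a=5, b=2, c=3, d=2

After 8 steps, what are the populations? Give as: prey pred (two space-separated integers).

Step 1: prey: 59+29-12=76; pred: 11+19-2=28
Step 2: prey: 76+38-42=72; pred: 28+63-5=86
Step 3: prey: 72+36-123=0; pred: 86+185-17=254
Step 4: prey: 0+0-0=0; pred: 254+0-50=204
Step 5: prey: 0+0-0=0; pred: 204+0-40=164
Step 6: prey: 0+0-0=0; pred: 164+0-32=132
Step 7: prey: 0+0-0=0; pred: 132+0-26=106
Step 8: prey: 0+0-0=0; pred: 106+0-21=85

Answer: 0 85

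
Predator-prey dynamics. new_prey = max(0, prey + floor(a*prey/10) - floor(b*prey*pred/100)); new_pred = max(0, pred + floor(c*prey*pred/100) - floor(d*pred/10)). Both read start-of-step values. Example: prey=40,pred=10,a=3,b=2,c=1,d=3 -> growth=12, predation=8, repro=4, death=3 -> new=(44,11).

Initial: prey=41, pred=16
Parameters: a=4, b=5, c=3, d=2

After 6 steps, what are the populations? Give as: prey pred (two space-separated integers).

Answer: 0 21

Derivation:
Step 1: prey: 41+16-32=25; pred: 16+19-3=32
Step 2: prey: 25+10-40=0; pred: 32+24-6=50
Step 3: prey: 0+0-0=0; pred: 50+0-10=40
Step 4: prey: 0+0-0=0; pred: 40+0-8=32
Step 5: prey: 0+0-0=0; pred: 32+0-6=26
Step 6: prey: 0+0-0=0; pred: 26+0-5=21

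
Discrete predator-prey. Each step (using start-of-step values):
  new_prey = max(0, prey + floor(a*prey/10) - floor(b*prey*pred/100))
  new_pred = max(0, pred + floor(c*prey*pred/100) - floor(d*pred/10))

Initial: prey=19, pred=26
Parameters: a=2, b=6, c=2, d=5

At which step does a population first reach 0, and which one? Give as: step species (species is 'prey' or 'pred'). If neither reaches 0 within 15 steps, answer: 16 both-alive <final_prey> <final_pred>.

Answer: 1 prey

Derivation:
Step 1: prey: 19+3-29=0; pred: 26+9-13=22
First extinction: prey at step 1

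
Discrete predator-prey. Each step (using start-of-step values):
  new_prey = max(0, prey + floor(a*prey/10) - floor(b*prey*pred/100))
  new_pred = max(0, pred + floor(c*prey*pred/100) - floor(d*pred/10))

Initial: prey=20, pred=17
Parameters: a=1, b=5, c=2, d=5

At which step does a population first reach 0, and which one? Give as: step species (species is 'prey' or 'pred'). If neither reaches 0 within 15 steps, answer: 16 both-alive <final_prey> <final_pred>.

Answer: 16 both-alive 2 1

Derivation:
Step 1: prey: 20+2-17=5; pred: 17+6-8=15
Step 2: prey: 5+0-3=2; pred: 15+1-7=9
Step 3: prey: 2+0-0=2; pred: 9+0-4=5
Step 4: prey: 2+0-0=2; pred: 5+0-2=3
Step 5: prey: 2+0-0=2; pred: 3+0-1=2
Step 6: prey: 2+0-0=2; pred: 2+0-1=1
Step 7: prey: 2+0-0=2; pred: 1+0-0=1
Steps 8-15: state stable at prey=2, pred=1 (no change)
No extinction within 15 steps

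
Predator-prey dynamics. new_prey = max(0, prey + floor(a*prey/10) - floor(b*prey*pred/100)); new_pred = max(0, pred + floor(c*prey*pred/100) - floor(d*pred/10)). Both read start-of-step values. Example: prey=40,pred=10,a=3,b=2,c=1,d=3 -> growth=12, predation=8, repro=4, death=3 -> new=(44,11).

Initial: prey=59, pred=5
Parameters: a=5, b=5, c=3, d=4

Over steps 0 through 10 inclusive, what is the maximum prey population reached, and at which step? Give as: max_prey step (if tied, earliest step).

Step 1: prey: 59+29-14=74; pred: 5+8-2=11
Step 2: prey: 74+37-40=71; pred: 11+24-4=31
Step 3: prey: 71+35-110=0; pred: 31+66-12=85
Step 4: prey: 0+0-0=0; pred: 85+0-34=51
Step 5: prey: 0+0-0=0; pred: 51+0-20=31
Step 6: prey: 0+0-0=0; pred: 31+0-12=19
Step 7: prey: 0+0-0=0; pred: 19+0-7=12
Step 8: prey: 0+0-0=0; pred: 12+0-4=8
Step 9: prey: 0+0-0=0; pred: 8+0-3=5
Step 10: prey: 0+0-0=0; pred: 5+0-2=3
Max prey = 74 at step 1

Answer: 74 1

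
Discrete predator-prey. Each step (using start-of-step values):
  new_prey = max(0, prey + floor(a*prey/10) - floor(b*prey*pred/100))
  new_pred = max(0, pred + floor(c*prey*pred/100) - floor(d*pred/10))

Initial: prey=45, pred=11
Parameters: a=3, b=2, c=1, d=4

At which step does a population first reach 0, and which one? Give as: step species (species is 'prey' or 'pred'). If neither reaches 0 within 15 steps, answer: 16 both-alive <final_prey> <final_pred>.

Step 1: prey: 45+13-9=49; pred: 11+4-4=11
Step 2: prey: 49+14-10=53; pred: 11+5-4=12
Step 3: prey: 53+15-12=56; pred: 12+6-4=14
Step 4: prey: 56+16-15=57; pred: 14+7-5=16
Step 5: prey: 57+17-18=56; pred: 16+9-6=19
Step 6: prey: 56+16-21=51; pred: 19+10-7=22
Step 7: prey: 51+15-22=44; pred: 22+11-8=25
Step 8: prey: 44+13-22=35; pred: 25+11-10=26
Step 9: prey: 35+10-18=27; pred: 26+9-10=25
Step 10: prey: 27+8-13=22; pred: 25+6-10=21
Step 11: prey: 22+6-9=19; pred: 21+4-8=17
Step 12: prey: 19+5-6=18; pred: 17+3-6=14
Step 13: prey: 18+5-5=18; pred: 14+2-5=11
Step 14: prey: 18+5-3=20; pred: 11+1-4=8
Step 15: prey: 20+6-3=23; pred: 8+1-3=6
No extinction within 15 steps

Answer: 16 both-alive 23 6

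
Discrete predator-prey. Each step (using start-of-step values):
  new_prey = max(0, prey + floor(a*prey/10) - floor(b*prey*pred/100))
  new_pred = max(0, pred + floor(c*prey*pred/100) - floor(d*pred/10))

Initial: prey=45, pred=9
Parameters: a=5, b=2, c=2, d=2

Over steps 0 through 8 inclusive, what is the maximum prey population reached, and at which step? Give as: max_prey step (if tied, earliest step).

Step 1: prey: 45+22-8=59; pred: 9+8-1=16
Step 2: prey: 59+29-18=70; pred: 16+18-3=31
Step 3: prey: 70+35-43=62; pred: 31+43-6=68
Step 4: prey: 62+31-84=9; pred: 68+84-13=139
Step 5: prey: 9+4-25=0; pred: 139+25-27=137
Step 6: prey: 0+0-0=0; pred: 137+0-27=110
Step 7: prey: 0+0-0=0; pred: 110+0-22=88
Step 8: prey: 0+0-0=0; pred: 88+0-17=71
Max prey = 70 at step 2

Answer: 70 2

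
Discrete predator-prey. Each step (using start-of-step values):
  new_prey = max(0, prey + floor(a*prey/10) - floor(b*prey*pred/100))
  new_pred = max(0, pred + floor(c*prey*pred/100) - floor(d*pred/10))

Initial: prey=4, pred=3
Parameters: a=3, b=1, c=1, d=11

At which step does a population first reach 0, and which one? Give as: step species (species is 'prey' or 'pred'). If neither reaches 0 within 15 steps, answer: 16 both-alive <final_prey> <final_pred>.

Step 1: prey: 4+1-0=5; pred: 3+0-3=0
First extinction: pred at step 1

Answer: 1 pred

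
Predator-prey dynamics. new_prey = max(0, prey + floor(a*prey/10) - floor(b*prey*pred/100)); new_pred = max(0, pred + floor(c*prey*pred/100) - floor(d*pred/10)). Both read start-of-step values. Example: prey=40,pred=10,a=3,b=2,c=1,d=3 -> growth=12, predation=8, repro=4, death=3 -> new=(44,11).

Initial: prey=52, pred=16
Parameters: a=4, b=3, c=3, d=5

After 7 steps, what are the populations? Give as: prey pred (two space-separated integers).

Step 1: prey: 52+20-24=48; pred: 16+24-8=32
Step 2: prey: 48+19-46=21; pred: 32+46-16=62
Step 3: prey: 21+8-39=0; pred: 62+39-31=70
Step 4: prey: 0+0-0=0; pred: 70+0-35=35
Step 5: prey: 0+0-0=0; pred: 35+0-17=18
Step 6: prey: 0+0-0=0; pred: 18+0-9=9
Step 7: prey: 0+0-0=0; pred: 9+0-4=5

Answer: 0 5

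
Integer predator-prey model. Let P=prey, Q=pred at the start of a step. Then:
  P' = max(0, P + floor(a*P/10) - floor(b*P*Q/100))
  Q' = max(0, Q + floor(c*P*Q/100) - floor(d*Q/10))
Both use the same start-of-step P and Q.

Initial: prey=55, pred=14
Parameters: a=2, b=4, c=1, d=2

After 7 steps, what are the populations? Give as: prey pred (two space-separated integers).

Answer: 1 10

Derivation:
Step 1: prey: 55+11-30=36; pred: 14+7-2=19
Step 2: prey: 36+7-27=16; pred: 19+6-3=22
Step 3: prey: 16+3-14=5; pred: 22+3-4=21
Step 4: prey: 5+1-4=2; pred: 21+1-4=18
Step 5: prey: 2+0-1=1; pred: 18+0-3=15
Step 6: prey: 1+0-0=1; pred: 15+0-3=12
Step 7: prey: 1+0-0=1; pred: 12+0-2=10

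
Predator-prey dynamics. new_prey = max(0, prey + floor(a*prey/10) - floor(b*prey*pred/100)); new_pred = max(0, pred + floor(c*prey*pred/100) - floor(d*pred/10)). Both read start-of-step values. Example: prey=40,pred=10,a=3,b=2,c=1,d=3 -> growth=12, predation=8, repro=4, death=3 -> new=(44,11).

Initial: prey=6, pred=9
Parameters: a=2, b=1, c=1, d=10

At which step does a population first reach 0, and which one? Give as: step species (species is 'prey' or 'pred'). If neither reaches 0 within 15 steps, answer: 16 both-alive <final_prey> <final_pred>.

Step 1: prey: 6+1-0=7; pred: 9+0-9=0
First extinction: pred at step 1

Answer: 1 pred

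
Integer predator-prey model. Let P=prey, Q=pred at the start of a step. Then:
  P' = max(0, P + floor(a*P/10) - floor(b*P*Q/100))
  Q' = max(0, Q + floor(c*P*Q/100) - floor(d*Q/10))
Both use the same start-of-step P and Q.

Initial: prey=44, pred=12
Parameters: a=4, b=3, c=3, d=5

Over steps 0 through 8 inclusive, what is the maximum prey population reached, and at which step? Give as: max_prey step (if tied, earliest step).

Step 1: prey: 44+17-15=46; pred: 12+15-6=21
Step 2: prey: 46+18-28=36; pred: 21+28-10=39
Step 3: prey: 36+14-42=8; pred: 39+42-19=62
Step 4: prey: 8+3-14=0; pred: 62+14-31=45
Step 5: prey: 0+0-0=0; pred: 45+0-22=23
Step 6: prey: 0+0-0=0; pred: 23+0-11=12
Step 7: prey: 0+0-0=0; pred: 12+0-6=6
Step 8: prey: 0+0-0=0; pred: 6+0-3=3
Max prey = 46 at step 1

Answer: 46 1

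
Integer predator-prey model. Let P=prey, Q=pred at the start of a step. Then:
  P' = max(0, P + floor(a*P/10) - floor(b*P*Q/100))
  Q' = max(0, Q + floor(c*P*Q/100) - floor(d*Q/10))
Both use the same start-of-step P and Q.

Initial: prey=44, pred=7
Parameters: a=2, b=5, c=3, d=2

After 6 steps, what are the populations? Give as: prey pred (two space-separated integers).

Answer: 0 20

Derivation:
Step 1: prey: 44+8-15=37; pred: 7+9-1=15
Step 2: prey: 37+7-27=17; pred: 15+16-3=28
Step 3: prey: 17+3-23=0; pred: 28+14-5=37
Step 4: prey: 0+0-0=0; pred: 37+0-7=30
Step 5: prey: 0+0-0=0; pred: 30+0-6=24
Step 6: prey: 0+0-0=0; pred: 24+0-4=20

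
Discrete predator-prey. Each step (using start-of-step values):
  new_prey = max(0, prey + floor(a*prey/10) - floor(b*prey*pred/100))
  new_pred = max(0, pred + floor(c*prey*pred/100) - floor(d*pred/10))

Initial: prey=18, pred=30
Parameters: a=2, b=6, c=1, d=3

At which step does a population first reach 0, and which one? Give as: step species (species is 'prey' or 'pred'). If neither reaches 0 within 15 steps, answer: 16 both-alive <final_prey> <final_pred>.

Answer: 1 prey

Derivation:
Step 1: prey: 18+3-32=0; pred: 30+5-9=26
First extinction: prey at step 1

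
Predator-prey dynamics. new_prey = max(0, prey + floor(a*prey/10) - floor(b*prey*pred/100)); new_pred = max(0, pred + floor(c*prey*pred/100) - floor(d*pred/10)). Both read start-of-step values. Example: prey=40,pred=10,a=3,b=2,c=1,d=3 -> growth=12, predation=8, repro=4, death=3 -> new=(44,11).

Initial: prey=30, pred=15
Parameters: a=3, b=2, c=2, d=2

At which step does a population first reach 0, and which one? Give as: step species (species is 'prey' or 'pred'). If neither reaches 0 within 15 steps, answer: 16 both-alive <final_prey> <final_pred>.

Answer: 16 both-alive 1 8

Derivation:
Step 1: prey: 30+9-9=30; pred: 15+9-3=21
Step 2: prey: 30+9-12=27; pred: 21+12-4=29
Step 3: prey: 27+8-15=20; pred: 29+15-5=39
Step 4: prey: 20+6-15=11; pred: 39+15-7=47
Step 5: prey: 11+3-10=4; pred: 47+10-9=48
Step 6: prey: 4+1-3=2; pred: 48+3-9=42
Step 7: prey: 2+0-1=1; pred: 42+1-8=35
Step 8: prey: 1+0-0=1; pred: 35+0-7=28
Step 9: prey: 1+0-0=1; pred: 28+0-5=23
Step 10: prey: 1+0-0=1; pred: 23+0-4=19
Step 11: prey: 1+0-0=1; pred: 19+0-3=16
Step 12: prey: 1+0-0=1; pred: 16+0-3=13
Step 13: prey: 1+0-0=1; pred: 13+0-2=11
Step 14: prey: 1+0-0=1; pred: 11+0-2=9
Step 15: prey: 1+0-0=1; pred: 9+0-1=8
No extinction within 15 steps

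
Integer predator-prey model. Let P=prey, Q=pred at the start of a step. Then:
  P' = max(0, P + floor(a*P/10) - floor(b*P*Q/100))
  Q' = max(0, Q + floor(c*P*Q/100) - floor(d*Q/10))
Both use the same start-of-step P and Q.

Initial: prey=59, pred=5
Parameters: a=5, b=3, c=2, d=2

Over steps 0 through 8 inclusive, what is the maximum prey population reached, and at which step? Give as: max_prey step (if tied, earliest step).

Answer: 99 2

Derivation:
Step 1: prey: 59+29-8=80; pred: 5+5-1=9
Step 2: prey: 80+40-21=99; pred: 9+14-1=22
Step 3: prey: 99+49-65=83; pred: 22+43-4=61
Step 4: prey: 83+41-151=0; pred: 61+101-12=150
Step 5: prey: 0+0-0=0; pred: 150+0-30=120
Step 6: prey: 0+0-0=0; pred: 120+0-24=96
Step 7: prey: 0+0-0=0; pred: 96+0-19=77
Step 8: prey: 0+0-0=0; pred: 77+0-15=62
Max prey = 99 at step 2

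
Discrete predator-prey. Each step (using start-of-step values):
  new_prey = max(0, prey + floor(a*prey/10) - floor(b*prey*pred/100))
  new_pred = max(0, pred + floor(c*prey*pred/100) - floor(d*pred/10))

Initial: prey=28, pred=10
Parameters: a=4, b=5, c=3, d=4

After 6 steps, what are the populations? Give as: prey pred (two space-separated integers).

Answer: 1 8

Derivation:
Step 1: prey: 28+11-14=25; pred: 10+8-4=14
Step 2: prey: 25+10-17=18; pred: 14+10-5=19
Step 3: prey: 18+7-17=8; pred: 19+10-7=22
Step 4: prey: 8+3-8=3; pred: 22+5-8=19
Step 5: prey: 3+1-2=2; pred: 19+1-7=13
Step 6: prey: 2+0-1=1; pred: 13+0-5=8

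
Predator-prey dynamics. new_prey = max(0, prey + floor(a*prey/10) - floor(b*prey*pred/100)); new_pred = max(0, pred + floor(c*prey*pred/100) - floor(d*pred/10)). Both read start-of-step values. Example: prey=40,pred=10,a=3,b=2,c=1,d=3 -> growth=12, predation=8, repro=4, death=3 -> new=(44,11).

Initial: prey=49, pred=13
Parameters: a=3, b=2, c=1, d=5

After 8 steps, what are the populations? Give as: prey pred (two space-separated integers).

Step 1: prey: 49+14-12=51; pred: 13+6-6=13
Step 2: prey: 51+15-13=53; pred: 13+6-6=13
Step 3: prey: 53+15-13=55; pred: 13+6-6=13
Step 4: prey: 55+16-14=57; pred: 13+7-6=14
Step 5: prey: 57+17-15=59; pred: 14+7-7=14
Step 6: prey: 59+17-16=60; pred: 14+8-7=15
Step 7: prey: 60+18-18=60; pred: 15+9-7=17
Step 8: prey: 60+18-20=58; pred: 17+10-8=19

Answer: 58 19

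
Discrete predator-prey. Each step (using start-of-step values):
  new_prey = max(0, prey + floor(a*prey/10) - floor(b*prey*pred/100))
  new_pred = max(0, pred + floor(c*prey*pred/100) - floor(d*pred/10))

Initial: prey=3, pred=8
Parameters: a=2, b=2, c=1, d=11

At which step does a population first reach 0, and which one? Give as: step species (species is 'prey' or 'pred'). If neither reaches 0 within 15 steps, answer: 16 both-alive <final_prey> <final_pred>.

Step 1: prey: 3+0-0=3; pred: 8+0-8=0
First extinction: pred at step 1

Answer: 1 pred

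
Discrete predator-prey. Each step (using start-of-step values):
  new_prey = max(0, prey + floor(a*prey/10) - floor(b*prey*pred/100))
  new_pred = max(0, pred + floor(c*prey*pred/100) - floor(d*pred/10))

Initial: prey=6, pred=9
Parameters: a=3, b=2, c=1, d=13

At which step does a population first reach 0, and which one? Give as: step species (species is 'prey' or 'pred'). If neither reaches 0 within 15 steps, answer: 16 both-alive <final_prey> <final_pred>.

Answer: 1 pred

Derivation:
Step 1: prey: 6+1-1=6; pred: 9+0-11=0
First extinction: pred at step 1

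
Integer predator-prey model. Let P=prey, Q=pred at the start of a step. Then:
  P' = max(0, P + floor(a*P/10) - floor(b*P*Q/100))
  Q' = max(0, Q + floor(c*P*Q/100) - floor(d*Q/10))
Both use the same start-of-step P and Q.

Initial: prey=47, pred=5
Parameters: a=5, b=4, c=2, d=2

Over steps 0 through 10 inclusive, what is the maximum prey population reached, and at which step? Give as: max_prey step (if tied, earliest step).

Step 1: prey: 47+23-9=61; pred: 5+4-1=8
Step 2: prey: 61+30-19=72; pred: 8+9-1=16
Step 3: prey: 72+36-46=62; pred: 16+23-3=36
Step 4: prey: 62+31-89=4; pred: 36+44-7=73
Step 5: prey: 4+2-11=0; pred: 73+5-14=64
Step 6: prey: 0+0-0=0; pred: 64+0-12=52
Step 7: prey: 0+0-0=0; pred: 52+0-10=42
Step 8: prey: 0+0-0=0; pred: 42+0-8=34
Step 9: prey: 0+0-0=0; pred: 34+0-6=28
Step 10: prey: 0+0-0=0; pred: 28+0-5=23
Max prey = 72 at step 2

Answer: 72 2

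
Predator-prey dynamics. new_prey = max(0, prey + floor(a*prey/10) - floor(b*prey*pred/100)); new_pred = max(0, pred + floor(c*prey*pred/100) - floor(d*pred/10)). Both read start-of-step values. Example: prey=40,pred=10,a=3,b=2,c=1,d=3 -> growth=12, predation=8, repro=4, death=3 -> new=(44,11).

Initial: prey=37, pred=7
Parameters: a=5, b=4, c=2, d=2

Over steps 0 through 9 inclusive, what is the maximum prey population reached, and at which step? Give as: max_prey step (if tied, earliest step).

Answer: 48 2

Derivation:
Step 1: prey: 37+18-10=45; pred: 7+5-1=11
Step 2: prey: 45+22-19=48; pred: 11+9-2=18
Step 3: prey: 48+24-34=38; pred: 18+17-3=32
Step 4: prey: 38+19-48=9; pred: 32+24-6=50
Step 5: prey: 9+4-18=0; pred: 50+9-10=49
Step 6: prey: 0+0-0=0; pred: 49+0-9=40
Step 7: prey: 0+0-0=0; pred: 40+0-8=32
Step 8: prey: 0+0-0=0; pred: 32+0-6=26
Step 9: prey: 0+0-0=0; pred: 26+0-5=21
Max prey = 48 at step 2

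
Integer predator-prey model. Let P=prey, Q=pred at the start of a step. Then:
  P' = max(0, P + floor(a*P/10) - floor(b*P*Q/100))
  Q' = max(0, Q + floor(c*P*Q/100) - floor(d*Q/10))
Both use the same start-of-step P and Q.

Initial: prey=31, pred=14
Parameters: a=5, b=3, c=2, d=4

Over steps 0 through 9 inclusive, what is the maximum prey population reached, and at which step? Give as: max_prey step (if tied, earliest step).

Step 1: prey: 31+15-13=33; pred: 14+8-5=17
Step 2: prey: 33+16-16=33; pred: 17+11-6=22
Step 3: prey: 33+16-21=28; pred: 22+14-8=28
Step 4: prey: 28+14-23=19; pred: 28+15-11=32
Step 5: prey: 19+9-18=10; pred: 32+12-12=32
Step 6: prey: 10+5-9=6; pred: 32+6-12=26
Step 7: prey: 6+3-4=5; pred: 26+3-10=19
Step 8: prey: 5+2-2=5; pred: 19+1-7=13
Step 9: prey: 5+2-1=6; pred: 13+1-5=9
Max prey = 33 at step 1

Answer: 33 1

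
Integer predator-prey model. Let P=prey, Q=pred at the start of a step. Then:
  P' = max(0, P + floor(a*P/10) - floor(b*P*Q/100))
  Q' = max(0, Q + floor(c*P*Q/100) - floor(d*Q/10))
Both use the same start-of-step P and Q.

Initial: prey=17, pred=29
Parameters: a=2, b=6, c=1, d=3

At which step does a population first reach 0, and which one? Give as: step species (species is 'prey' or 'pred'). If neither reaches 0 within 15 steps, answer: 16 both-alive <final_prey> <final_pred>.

Answer: 1 prey

Derivation:
Step 1: prey: 17+3-29=0; pred: 29+4-8=25
First extinction: prey at step 1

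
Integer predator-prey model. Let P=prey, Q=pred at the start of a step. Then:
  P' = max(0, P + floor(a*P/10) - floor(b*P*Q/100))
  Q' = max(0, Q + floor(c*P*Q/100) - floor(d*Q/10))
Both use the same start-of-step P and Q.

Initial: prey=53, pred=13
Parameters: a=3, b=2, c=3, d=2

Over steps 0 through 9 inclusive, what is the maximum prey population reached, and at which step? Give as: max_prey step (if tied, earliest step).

Step 1: prey: 53+15-13=55; pred: 13+20-2=31
Step 2: prey: 55+16-34=37; pred: 31+51-6=76
Step 3: prey: 37+11-56=0; pred: 76+84-15=145
Step 4: prey: 0+0-0=0; pred: 145+0-29=116
Step 5: prey: 0+0-0=0; pred: 116+0-23=93
Step 6: prey: 0+0-0=0; pred: 93+0-18=75
Step 7: prey: 0+0-0=0; pred: 75+0-15=60
Step 8: prey: 0+0-0=0; pred: 60+0-12=48
Step 9: prey: 0+0-0=0; pred: 48+0-9=39
Max prey = 55 at step 1

Answer: 55 1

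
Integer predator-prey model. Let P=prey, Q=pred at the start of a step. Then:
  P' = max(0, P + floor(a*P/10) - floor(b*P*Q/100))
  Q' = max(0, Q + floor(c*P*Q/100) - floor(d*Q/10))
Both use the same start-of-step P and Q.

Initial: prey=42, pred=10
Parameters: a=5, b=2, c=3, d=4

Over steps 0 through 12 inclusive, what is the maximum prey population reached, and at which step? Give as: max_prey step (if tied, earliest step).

Step 1: prey: 42+21-8=55; pred: 10+12-4=18
Step 2: prey: 55+27-19=63; pred: 18+29-7=40
Step 3: prey: 63+31-50=44; pred: 40+75-16=99
Step 4: prey: 44+22-87=0; pred: 99+130-39=190
Step 5: prey: 0+0-0=0; pred: 190+0-76=114
Step 6: prey: 0+0-0=0; pred: 114+0-45=69
Step 7: prey: 0+0-0=0; pred: 69+0-27=42
Step 8: prey: 0+0-0=0; pred: 42+0-16=26
Step 9: prey: 0+0-0=0; pred: 26+0-10=16
Step 10: prey: 0+0-0=0; pred: 16+0-6=10
Step 11: prey: 0+0-0=0; pred: 10+0-4=6
Step 12: prey: 0+0-0=0; pred: 6+0-2=4
Max prey = 63 at step 2

Answer: 63 2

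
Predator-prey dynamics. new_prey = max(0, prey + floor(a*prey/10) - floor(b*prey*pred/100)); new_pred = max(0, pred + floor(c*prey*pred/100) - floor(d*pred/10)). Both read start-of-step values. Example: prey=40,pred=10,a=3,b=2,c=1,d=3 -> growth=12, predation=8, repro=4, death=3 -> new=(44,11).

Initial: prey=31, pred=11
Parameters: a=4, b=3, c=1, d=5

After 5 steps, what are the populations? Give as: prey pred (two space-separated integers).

Answer: 70 5

Derivation:
Step 1: prey: 31+12-10=33; pred: 11+3-5=9
Step 2: prey: 33+13-8=38; pred: 9+2-4=7
Step 3: prey: 38+15-7=46; pred: 7+2-3=6
Step 4: prey: 46+18-8=56; pred: 6+2-3=5
Step 5: prey: 56+22-8=70; pred: 5+2-2=5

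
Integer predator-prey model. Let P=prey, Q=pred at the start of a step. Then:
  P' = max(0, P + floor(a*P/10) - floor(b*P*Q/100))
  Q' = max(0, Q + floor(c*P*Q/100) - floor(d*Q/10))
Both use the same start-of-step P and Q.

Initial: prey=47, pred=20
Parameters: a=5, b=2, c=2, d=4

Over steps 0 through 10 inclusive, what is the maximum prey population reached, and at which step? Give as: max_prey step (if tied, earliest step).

Step 1: prey: 47+23-18=52; pred: 20+18-8=30
Step 2: prey: 52+26-31=47; pred: 30+31-12=49
Step 3: prey: 47+23-46=24; pred: 49+46-19=76
Step 4: prey: 24+12-36=0; pred: 76+36-30=82
Step 5: prey: 0+0-0=0; pred: 82+0-32=50
Step 6: prey: 0+0-0=0; pred: 50+0-20=30
Step 7: prey: 0+0-0=0; pred: 30+0-12=18
Step 8: prey: 0+0-0=0; pred: 18+0-7=11
Step 9: prey: 0+0-0=0; pred: 11+0-4=7
Step 10: prey: 0+0-0=0; pred: 7+0-2=5
Max prey = 52 at step 1

Answer: 52 1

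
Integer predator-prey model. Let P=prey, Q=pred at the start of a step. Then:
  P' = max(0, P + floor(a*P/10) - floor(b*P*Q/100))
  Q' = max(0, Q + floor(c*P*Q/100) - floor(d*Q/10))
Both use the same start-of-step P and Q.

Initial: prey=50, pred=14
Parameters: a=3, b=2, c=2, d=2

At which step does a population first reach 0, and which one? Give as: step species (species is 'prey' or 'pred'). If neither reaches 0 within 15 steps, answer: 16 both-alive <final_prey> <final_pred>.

Answer: 4 prey

Derivation:
Step 1: prey: 50+15-14=51; pred: 14+14-2=26
Step 2: prey: 51+15-26=40; pred: 26+26-5=47
Step 3: prey: 40+12-37=15; pred: 47+37-9=75
Step 4: prey: 15+4-22=0; pred: 75+22-15=82
First extinction: prey at step 4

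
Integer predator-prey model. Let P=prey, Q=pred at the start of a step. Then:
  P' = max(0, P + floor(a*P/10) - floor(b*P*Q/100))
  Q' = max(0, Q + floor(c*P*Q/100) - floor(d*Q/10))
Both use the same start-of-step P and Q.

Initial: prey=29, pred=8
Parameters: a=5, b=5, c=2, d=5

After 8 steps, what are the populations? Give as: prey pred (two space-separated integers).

Step 1: prey: 29+14-11=32; pred: 8+4-4=8
Step 2: prey: 32+16-12=36; pred: 8+5-4=9
Step 3: prey: 36+18-16=38; pred: 9+6-4=11
Step 4: prey: 38+19-20=37; pred: 11+8-5=14
Step 5: prey: 37+18-25=30; pred: 14+10-7=17
Step 6: prey: 30+15-25=20; pred: 17+10-8=19
Step 7: prey: 20+10-19=11; pred: 19+7-9=17
Step 8: prey: 11+5-9=7; pred: 17+3-8=12

Answer: 7 12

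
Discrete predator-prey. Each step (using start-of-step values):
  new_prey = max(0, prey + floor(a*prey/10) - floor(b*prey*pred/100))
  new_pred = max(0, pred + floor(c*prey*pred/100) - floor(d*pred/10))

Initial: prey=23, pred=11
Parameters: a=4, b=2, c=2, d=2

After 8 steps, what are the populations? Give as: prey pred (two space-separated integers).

Answer: 0 45

Derivation:
Step 1: prey: 23+9-5=27; pred: 11+5-2=14
Step 2: prey: 27+10-7=30; pred: 14+7-2=19
Step 3: prey: 30+12-11=31; pred: 19+11-3=27
Step 4: prey: 31+12-16=27; pred: 27+16-5=38
Step 5: prey: 27+10-20=17; pred: 38+20-7=51
Step 6: prey: 17+6-17=6; pred: 51+17-10=58
Step 7: prey: 6+2-6=2; pred: 58+6-11=53
Step 8: prey: 2+0-2=0; pred: 53+2-10=45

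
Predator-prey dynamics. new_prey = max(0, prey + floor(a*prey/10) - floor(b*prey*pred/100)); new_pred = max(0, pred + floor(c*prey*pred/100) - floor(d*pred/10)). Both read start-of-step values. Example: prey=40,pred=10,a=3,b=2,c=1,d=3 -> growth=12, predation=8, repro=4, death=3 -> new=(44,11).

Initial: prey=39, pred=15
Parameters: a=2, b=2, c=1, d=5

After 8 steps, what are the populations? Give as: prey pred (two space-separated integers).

Answer: 47 3

Derivation:
Step 1: prey: 39+7-11=35; pred: 15+5-7=13
Step 2: prey: 35+7-9=33; pred: 13+4-6=11
Step 3: prey: 33+6-7=32; pred: 11+3-5=9
Step 4: prey: 32+6-5=33; pred: 9+2-4=7
Step 5: prey: 33+6-4=35; pred: 7+2-3=6
Step 6: prey: 35+7-4=38; pred: 6+2-3=5
Step 7: prey: 38+7-3=42; pred: 5+1-2=4
Step 8: prey: 42+8-3=47; pred: 4+1-2=3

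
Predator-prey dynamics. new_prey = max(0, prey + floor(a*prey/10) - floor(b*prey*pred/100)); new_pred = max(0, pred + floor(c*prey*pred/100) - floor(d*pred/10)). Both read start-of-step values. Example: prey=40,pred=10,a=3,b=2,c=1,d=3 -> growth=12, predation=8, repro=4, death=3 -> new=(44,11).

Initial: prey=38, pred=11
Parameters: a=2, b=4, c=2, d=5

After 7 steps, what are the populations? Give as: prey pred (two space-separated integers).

Step 1: prey: 38+7-16=29; pred: 11+8-5=14
Step 2: prey: 29+5-16=18; pred: 14+8-7=15
Step 3: prey: 18+3-10=11; pred: 15+5-7=13
Step 4: prey: 11+2-5=8; pred: 13+2-6=9
Step 5: prey: 8+1-2=7; pred: 9+1-4=6
Step 6: prey: 7+1-1=7; pred: 6+0-3=3
Step 7: prey: 7+1-0=8; pred: 3+0-1=2

Answer: 8 2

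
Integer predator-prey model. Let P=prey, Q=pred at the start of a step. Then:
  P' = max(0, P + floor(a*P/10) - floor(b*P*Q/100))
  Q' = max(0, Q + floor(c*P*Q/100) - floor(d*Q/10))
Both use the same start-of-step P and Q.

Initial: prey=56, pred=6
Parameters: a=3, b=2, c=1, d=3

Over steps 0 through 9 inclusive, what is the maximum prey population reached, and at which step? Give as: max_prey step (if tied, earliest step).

Answer: 81 3

Derivation:
Step 1: prey: 56+16-6=66; pred: 6+3-1=8
Step 2: prey: 66+19-10=75; pred: 8+5-2=11
Step 3: prey: 75+22-16=81; pred: 11+8-3=16
Step 4: prey: 81+24-25=80; pred: 16+12-4=24
Step 5: prey: 80+24-38=66; pred: 24+19-7=36
Step 6: prey: 66+19-47=38; pred: 36+23-10=49
Step 7: prey: 38+11-37=12; pred: 49+18-14=53
Step 8: prey: 12+3-12=3; pred: 53+6-15=44
Step 9: prey: 3+0-2=1; pred: 44+1-13=32
Max prey = 81 at step 3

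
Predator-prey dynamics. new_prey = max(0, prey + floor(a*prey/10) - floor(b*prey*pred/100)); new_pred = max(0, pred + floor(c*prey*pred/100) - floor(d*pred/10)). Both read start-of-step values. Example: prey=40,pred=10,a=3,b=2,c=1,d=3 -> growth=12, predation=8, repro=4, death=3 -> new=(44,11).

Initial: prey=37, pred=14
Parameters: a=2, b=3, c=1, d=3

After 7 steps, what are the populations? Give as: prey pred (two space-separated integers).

Answer: 10 6

Derivation:
Step 1: prey: 37+7-15=29; pred: 14+5-4=15
Step 2: prey: 29+5-13=21; pred: 15+4-4=15
Step 3: prey: 21+4-9=16; pred: 15+3-4=14
Step 4: prey: 16+3-6=13; pred: 14+2-4=12
Step 5: prey: 13+2-4=11; pred: 12+1-3=10
Step 6: prey: 11+2-3=10; pred: 10+1-3=8
Step 7: prey: 10+2-2=10; pred: 8+0-2=6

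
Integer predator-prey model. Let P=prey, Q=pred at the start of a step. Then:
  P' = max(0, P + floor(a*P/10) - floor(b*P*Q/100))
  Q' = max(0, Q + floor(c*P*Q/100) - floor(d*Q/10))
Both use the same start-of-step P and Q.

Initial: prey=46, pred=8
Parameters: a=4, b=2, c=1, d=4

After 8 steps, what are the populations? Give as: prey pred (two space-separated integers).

Answer: 1 68

Derivation:
Step 1: prey: 46+18-7=57; pred: 8+3-3=8
Step 2: prey: 57+22-9=70; pred: 8+4-3=9
Step 3: prey: 70+28-12=86; pred: 9+6-3=12
Step 4: prey: 86+34-20=100; pred: 12+10-4=18
Step 5: prey: 100+40-36=104; pred: 18+18-7=29
Step 6: prey: 104+41-60=85; pred: 29+30-11=48
Step 7: prey: 85+34-81=38; pred: 48+40-19=69
Step 8: prey: 38+15-52=1; pred: 69+26-27=68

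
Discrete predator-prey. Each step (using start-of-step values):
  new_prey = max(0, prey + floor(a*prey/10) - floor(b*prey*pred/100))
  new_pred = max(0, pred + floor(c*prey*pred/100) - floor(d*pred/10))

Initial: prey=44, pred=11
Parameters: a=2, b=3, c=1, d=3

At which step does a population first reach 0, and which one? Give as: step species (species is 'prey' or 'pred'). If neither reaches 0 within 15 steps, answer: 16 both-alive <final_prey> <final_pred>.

Answer: 16 both-alive 19 3

Derivation:
Step 1: prey: 44+8-14=38; pred: 11+4-3=12
Step 2: prey: 38+7-13=32; pred: 12+4-3=13
Step 3: prey: 32+6-12=26; pred: 13+4-3=14
Step 4: prey: 26+5-10=21; pred: 14+3-4=13
Step 5: prey: 21+4-8=17; pred: 13+2-3=12
Step 6: prey: 17+3-6=14; pred: 12+2-3=11
Step 7: prey: 14+2-4=12; pred: 11+1-3=9
Step 8: prey: 12+2-3=11; pred: 9+1-2=8
Step 9: prey: 11+2-2=11; pred: 8+0-2=6
Step 10: prey: 11+2-1=12; pred: 6+0-1=5
Step 11: prey: 12+2-1=13; pred: 5+0-1=4
Step 12: prey: 13+2-1=14; pred: 4+0-1=3
Step 13: prey: 14+2-1=15; pred: 3+0-0=3
Step 14: prey: 15+3-1=17; pred: 3+0-0=3
Step 15: prey: 17+3-1=19; pred: 3+0-0=3
No extinction within 15 steps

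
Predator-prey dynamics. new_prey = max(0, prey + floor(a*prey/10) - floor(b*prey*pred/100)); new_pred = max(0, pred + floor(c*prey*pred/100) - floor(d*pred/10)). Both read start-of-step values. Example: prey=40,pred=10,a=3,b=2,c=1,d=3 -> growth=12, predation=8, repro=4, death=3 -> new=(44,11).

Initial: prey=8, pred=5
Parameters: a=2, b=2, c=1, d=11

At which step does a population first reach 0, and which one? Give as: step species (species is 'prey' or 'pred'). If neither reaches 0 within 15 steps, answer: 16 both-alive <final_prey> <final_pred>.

Step 1: prey: 8+1-0=9; pred: 5+0-5=0
First extinction: pred at step 1

Answer: 1 pred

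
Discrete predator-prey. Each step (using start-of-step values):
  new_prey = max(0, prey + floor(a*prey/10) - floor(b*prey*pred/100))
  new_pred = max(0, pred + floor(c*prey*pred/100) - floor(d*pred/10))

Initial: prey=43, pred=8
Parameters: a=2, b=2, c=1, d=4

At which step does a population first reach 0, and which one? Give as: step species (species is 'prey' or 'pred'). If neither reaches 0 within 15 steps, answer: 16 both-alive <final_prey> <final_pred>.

Step 1: prey: 43+8-6=45; pred: 8+3-3=8
Step 2: prey: 45+9-7=47; pred: 8+3-3=8
Step 3: prey: 47+9-7=49; pred: 8+3-3=8
Step 4: prey: 49+9-7=51; pred: 8+3-3=8
Step 5: prey: 51+10-8=53; pred: 8+4-3=9
Step 6: prey: 53+10-9=54; pred: 9+4-3=10
Step 7: prey: 54+10-10=54; pred: 10+5-4=11
Step 8: prey: 54+10-11=53; pred: 11+5-4=12
Step 9: prey: 53+10-12=51; pred: 12+6-4=14
Step 10: prey: 51+10-14=47; pred: 14+7-5=16
Step 11: prey: 47+9-15=41; pred: 16+7-6=17
Step 12: prey: 41+8-13=36; pred: 17+6-6=17
Step 13: prey: 36+7-12=31; pred: 17+6-6=17
Step 14: prey: 31+6-10=27; pred: 17+5-6=16
Step 15: prey: 27+5-8=24; pred: 16+4-6=14
No extinction within 15 steps

Answer: 16 both-alive 24 14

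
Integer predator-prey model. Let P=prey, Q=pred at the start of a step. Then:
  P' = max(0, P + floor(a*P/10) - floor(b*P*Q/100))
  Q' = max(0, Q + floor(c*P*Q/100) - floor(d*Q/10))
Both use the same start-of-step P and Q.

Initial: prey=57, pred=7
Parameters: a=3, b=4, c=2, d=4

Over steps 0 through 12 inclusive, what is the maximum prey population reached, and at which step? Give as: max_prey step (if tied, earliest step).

Answer: 59 1

Derivation:
Step 1: prey: 57+17-15=59; pred: 7+7-2=12
Step 2: prey: 59+17-28=48; pred: 12+14-4=22
Step 3: prey: 48+14-42=20; pred: 22+21-8=35
Step 4: prey: 20+6-28=0; pred: 35+14-14=35
Step 5: prey: 0+0-0=0; pred: 35+0-14=21
Step 6: prey: 0+0-0=0; pred: 21+0-8=13
Step 7: prey: 0+0-0=0; pred: 13+0-5=8
Step 8: prey: 0+0-0=0; pred: 8+0-3=5
Step 9: prey: 0+0-0=0; pred: 5+0-2=3
Step 10: prey: 0+0-0=0; pred: 3+0-1=2
Step 11: prey: 0+0-0=0; pred: 2+0-0=2
Step 12: prey: 0+0-0=0; pred: 2+0-0=2
Max prey = 59 at step 1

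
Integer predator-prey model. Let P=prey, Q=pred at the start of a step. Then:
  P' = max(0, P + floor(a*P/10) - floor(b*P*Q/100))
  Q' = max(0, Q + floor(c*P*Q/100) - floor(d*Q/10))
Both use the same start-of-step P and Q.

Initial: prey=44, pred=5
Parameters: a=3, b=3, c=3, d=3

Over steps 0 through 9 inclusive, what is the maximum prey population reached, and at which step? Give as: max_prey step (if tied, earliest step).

Step 1: prey: 44+13-6=51; pred: 5+6-1=10
Step 2: prey: 51+15-15=51; pred: 10+15-3=22
Step 3: prey: 51+15-33=33; pred: 22+33-6=49
Step 4: prey: 33+9-48=0; pred: 49+48-14=83
Step 5: prey: 0+0-0=0; pred: 83+0-24=59
Step 6: prey: 0+0-0=0; pred: 59+0-17=42
Step 7: prey: 0+0-0=0; pred: 42+0-12=30
Step 8: prey: 0+0-0=0; pred: 30+0-9=21
Step 9: prey: 0+0-0=0; pred: 21+0-6=15
Max prey = 51 at step 1

Answer: 51 1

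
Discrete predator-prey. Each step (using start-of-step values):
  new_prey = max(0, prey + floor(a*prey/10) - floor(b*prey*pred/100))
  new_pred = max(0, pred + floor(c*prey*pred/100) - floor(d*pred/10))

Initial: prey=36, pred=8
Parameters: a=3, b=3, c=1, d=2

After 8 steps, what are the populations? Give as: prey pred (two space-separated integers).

Answer: 13 19

Derivation:
Step 1: prey: 36+10-8=38; pred: 8+2-1=9
Step 2: prey: 38+11-10=39; pred: 9+3-1=11
Step 3: prey: 39+11-12=38; pred: 11+4-2=13
Step 4: prey: 38+11-14=35; pred: 13+4-2=15
Step 5: prey: 35+10-15=30; pred: 15+5-3=17
Step 6: prey: 30+9-15=24; pred: 17+5-3=19
Step 7: prey: 24+7-13=18; pred: 19+4-3=20
Step 8: prey: 18+5-10=13; pred: 20+3-4=19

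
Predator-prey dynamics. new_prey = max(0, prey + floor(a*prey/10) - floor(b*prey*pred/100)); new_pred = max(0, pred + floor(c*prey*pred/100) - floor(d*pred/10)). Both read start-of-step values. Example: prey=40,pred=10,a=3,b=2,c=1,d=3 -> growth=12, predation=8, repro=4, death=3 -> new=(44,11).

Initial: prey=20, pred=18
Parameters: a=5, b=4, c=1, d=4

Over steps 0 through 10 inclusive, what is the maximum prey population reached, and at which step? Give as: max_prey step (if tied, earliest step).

Answer: 110 10

Derivation:
Step 1: prey: 20+10-14=16; pred: 18+3-7=14
Step 2: prey: 16+8-8=16; pred: 14+2-5=11
Step 3: prey: 16+8-7=17; pred: 11+1-4=8
Step 4: prey: 17+8-5=20; pred: 8+1-3=6
Step 5: prey: 20+10-4=26; pred: 6+1-2=5
Step 6: prey: 26+13-5=34; pred: 5+1-2=4
Step 7: prey: 34+17-5=46; pred: 4+1-1=4
Step 8: prey: 46+23-7=62; pred: 4+1-1=4
Step 9: prey: 62+31-9=84; pred: 4+2-1=5
Step 10: prey: 84+42-16=110; pred: 5+4-2=7
Max prey = 110 at step 10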